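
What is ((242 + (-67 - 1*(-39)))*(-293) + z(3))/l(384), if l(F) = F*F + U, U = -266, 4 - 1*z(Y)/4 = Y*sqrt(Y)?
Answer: -31343/73595 - 6*sqrt(3)/73595 ≈ -0.42603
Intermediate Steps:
z(Y) = 16 - 4*Y**(3/2) (z(Y) = 16 - 4*Y*sqrt(Y) = 16 - 4*Y**(3/2))
l(F) = -266 + F**2 (l(F) = F*F - 266 = F**2 - 266 = -266 + F**2)
((242 + (-67 - 1*(-39)))*(-293) + z(3))/l(384) = ((242 + (-67 - 1*(-39)))*(-293) + (16 - 12*sqrt(3)))/(-266 + 384**2) = ((242 + (-67 + 39))*(-293) + (16 - 12*sqrt(3)))/(-266 + 147456) = ((242 - 28)*(-293) + (16 - 12*sqrt(3)))/147190 = (214*(-293) + (16 - 12*sqrt(3)))*(1/147190) = (-62702 + (16 - 12*sqrt(3)))*(1/147190) = (-62686 - 12*sqrt(3))*(1/147190) = -31343/73595 - 6*sqrt(3)/73595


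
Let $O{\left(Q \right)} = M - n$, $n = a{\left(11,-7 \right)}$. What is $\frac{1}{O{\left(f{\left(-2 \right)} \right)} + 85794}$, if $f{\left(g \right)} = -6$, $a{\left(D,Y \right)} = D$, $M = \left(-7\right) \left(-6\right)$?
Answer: $\frac{1}{85825} \approx 1.1652 \cdot 10^{-5}$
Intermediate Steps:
$M = 42$
$n = 11$
$O{\left(Q \right)} = 31$ ($O{\left(Q \right)} = 42 - 11 = 31$)
$\frac{1}{O{\left(f{\left(-2 \right)} \right)} + 85794} = \frac{1}{31 + 85794} = \frac{1}{85825}$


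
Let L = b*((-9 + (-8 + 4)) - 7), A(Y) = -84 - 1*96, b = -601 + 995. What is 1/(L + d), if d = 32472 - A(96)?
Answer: 1/24772 ≈ 4.0368e-5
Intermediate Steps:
b = 394
A(Y) = -180 (A(Y) = -84 - 96 = -180)
L = -7880 (L = 394*((-9 + (-8 + 4)) - 7) = 394*((-9 - 4) - 7) = 394*(-13 - 7) = 394*(-20) = -7880)
d = 32652 (d = 32472 - 1*(-180) = 32472 + 180 = 32652)
1/(L + d) = 1/(-7880 + 32652) = 1/24772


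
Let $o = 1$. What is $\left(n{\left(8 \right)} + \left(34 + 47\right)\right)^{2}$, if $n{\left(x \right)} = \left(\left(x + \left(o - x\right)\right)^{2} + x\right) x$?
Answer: $23409$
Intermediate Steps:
$n{\left(x \right)} = x \left(1 + x\right)$ ($n{\left(x \right)} = \left(\left(x - \left(-1 + x\right)\right)^{2} + x\right) x = \left(1^{2} + x\right) x = \left(1 + x\right) x = x \left(1 + x\right)$)
$\left(n{\left(8 \right)} + \left(34 + 47\right)\right)^{2} = \left(8 \left(1 + 8\right) + \left(34 + 47\right)\right)^{2} = \left(8 \cdot 9 + 81\right)^{2} = \left(72 + 81\right)^{2} = 153^{2} = 23409$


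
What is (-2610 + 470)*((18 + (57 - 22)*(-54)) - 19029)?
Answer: 44728140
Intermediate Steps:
(-2610 + 470)*((18 + (57 - 22)*(-54)) - 19029) = -2140*((18 + 35*(-54)) - 19029) = -2140*((18 - 1890) - 19029) = -2140*(-1872 - 19029) = -2140*(-20901) = 44728140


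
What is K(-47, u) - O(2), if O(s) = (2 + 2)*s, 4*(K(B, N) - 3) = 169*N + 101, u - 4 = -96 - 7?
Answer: -8325/2 ≈ -4162.5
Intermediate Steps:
u = -99 (u = 4 + (-96 - 7) = 4 - 103 = -99)
K(B, N) = 113/4 + 169*N/4 (K(B, N) = 3 + (169*N + 101)/4 = 3 + (101 + 169*N)/4 = 3 + (101/4 + 169*N/4) = 113/4 + 169*N/4)
O(s) = 4*s
K(-47, u) - O(2) = (113/4 + (169/4)*(-99)) - 4*2 = (113/4 - 16731/4) - 1*8 = -8309/2 - 8 = -8325/2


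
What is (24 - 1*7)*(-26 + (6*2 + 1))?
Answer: -221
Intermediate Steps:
(24 - 1*7)*(-26 + (6*2 + 1)) = (24 - 7)*(-26 + (12 + 1)) = 17*(-26 + 13) = 17*(-13) = -221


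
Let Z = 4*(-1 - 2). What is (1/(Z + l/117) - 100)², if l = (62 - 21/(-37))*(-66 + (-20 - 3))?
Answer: 665775663311641/66555228289 ≈ 10003.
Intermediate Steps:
l = -206035/37 (l = (62 - 21*(-1/37))*(-66 - 23) = (62 + 21/37)*(-89) = (2315/37)*(-89) = -206035/37 ≈ -5568.5)
Z = -12 (Z = 4*(-3) = -12)
(1/(Z + l/117) - 100)² = (1/(-12 - 206035/37/117) - 100)² = (1/(-12 - 206035/37*1/117) - 100)² = (1/(-12 - 206035/4329) - 100)² = (1/(-257983/4329) - 100)² = (-4329/257983 - 100)² = (-25802629/257983)² = 665775663311641/66555228289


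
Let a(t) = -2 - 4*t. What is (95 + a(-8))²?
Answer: 15625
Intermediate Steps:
(95 + a(-8))² = (95 + (-2 - 4*(-8)))² = (95 + (-2 + 32))² = (95 + 30)² = 125² = 15625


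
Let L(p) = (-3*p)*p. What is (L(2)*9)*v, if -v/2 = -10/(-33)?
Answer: 720/11 ≈ 65.455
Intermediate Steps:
L(p) = -3*p²
v = -20/33 (v = -(-20)/(-33) = -(-20)*(-1)/33 = -2*10/33 = -20/33 ≈ -0.60606)
(L(2)*9)*v = (-3*2²*9)*(-20/33) = (-3*4*9)*(-20/33) = -12*9*(-20/33) = -108*(-20/33) = 720/11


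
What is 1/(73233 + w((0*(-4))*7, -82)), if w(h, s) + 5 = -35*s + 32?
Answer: 1/76130 ≈ 1.3135e-5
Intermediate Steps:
w(h, s) = 27 - 35*s (w(h, s) = -5 + (-35*s + 32) = -5 + (32 - 35*s) = 27 - 35*s)
1/(73233 + w((0*(-4))*7, -82)) = 1/(73233 + (27 - 35*(-82))) = 1/(73233 + (27 + 2870)) = 1/(73233 + 2897) = 1/76130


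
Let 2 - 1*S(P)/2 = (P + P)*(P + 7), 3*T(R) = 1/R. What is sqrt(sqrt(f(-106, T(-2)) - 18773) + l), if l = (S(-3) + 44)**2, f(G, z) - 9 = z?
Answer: sqrt(331776 + 6*I*sqrt(675510))/6 ≈ 96.003 + 0.71343*I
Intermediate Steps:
T(R) = 1/(3*R)
S(P) = 4 - 4*P*(7 + P) (S(P) = 4 - 2*(P + P)*(P + 7) = 4 - 2*2*P*(7 + P) = 4 - 4*P*(7 + P))
f(G, z) = 9 + z
l = 9216 (l = ((4 - 28*(-3) - 4*(-3)**2) + 44)**2 = ((4 + 84 - 4*9) + 44)**2 = ((4 + 84 - 36) + 44)**2 = (52 + 44)**2 = 96**2 = 9216)
sqrt(sqrt(f(-106, T(-2)) - 18773) + l) = sqrt(sqrt((9 + (1/3)/(-2)) - 18773) + 9216) = sqrt(sqrt((9 + (1/3)*(-1/2)) - 18773) + 9216) = sqrt(sqrt((9 - 1/6) - 18773) + 9216) = sqrt(sqrt(53/6 - 18773) + 9216) = sqrt(sqrt(-112585/6) + 9216) = sqrt(I*sqrt(675510)/6 + 9216) = sqrt(9216 + I*sqrt(675510)/6)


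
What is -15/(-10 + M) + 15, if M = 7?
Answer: 20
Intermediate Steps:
-15/(-10 + M) + 15 = -15/(-10 + 7) + 15 = -15/(-3) + 15 = -15*(-⅓) + 15 = 5 + 15 = 20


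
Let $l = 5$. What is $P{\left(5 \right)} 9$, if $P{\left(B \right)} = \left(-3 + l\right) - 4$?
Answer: $-18$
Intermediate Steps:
$P{\left(B \right)} = -2$ ($P{\left(B \right)} = \left(-3 + 5\right) - 4 = 2 - 4 = -2$)
$P{\left(5 \right)} 9 = \left(-2\right) 9 = -18$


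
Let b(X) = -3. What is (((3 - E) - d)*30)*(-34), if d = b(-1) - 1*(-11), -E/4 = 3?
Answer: -7140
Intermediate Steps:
E = -12 (E = -4*3 = -12)
d = 8 (d = -3 - 1*(-11) = -3 + 11 = 8)
(((3 - E) - d)*30)*(-34) = (((3 - 1*(-12)) - 1*8)*30)*(-34) = (((3 + 12) - 8)*30)*(-34) = ((15 - 8)*30)*(-34) = (7*30)*(-34) = 210*(-34) = -7140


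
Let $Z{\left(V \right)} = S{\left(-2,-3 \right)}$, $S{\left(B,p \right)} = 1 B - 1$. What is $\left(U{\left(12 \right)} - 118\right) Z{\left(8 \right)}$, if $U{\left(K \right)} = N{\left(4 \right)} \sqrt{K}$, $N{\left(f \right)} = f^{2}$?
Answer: $354 - 96 \sqrt{3} \approx 187.72$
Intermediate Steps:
$S{\left(B,p \right)} = -1 + B$ ($S{\left(B,p \right)} = B - 1 = -1 + B$)
$Z{\left(V \right)} = -3$ ($Z{\left(V \right)} = -1 - 2 = -3$)
$U{\left(K \right)} = 16 \sqrt{K}$ ($U{\left(K \right)} = 4^{2} \sqrt{K} = 16 \sqrt{K}$)
$\left(U{\left(12 \right)} - 118\right) Z{\left(8 \right)} = \left(16 \sqrt{12} - 118\right) \left(-3\right) = \left(16 \cdot 2 \sqrt{3} - 118\right) \left(-3\right) = \left(32 \sqrt{3} - 118\right) \left(-3\right) = \left(-118 + 32 \sqrt{3}\right) \left(-3\right) = 354 - 96 \sqrt{3}$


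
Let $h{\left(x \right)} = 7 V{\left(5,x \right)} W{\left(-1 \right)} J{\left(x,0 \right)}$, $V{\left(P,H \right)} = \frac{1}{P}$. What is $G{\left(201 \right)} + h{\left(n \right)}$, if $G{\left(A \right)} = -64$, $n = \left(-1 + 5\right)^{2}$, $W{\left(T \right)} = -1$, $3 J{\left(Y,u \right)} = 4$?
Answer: $- \frac{988}{15} \approx -65.867$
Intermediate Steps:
$J{\left(Y,u \right)} = \frac{4}{3}$ ($J{\left(Y,u \right)} = \frac{1}{3} \cdot 4 = \frac{4}{3}$)
$n = 16$ ($n = 4^{2} = 16$)
$h{\left(x \right)} = - \frac{28}{15}$ ($h{\left(x \right)} = 7 \cdot \frac{1}{5} \left(-1\right) \frac{4}{3} = 7 \left(- \frac{1}{5}\right) \frac{4}{3} = \left(- \frac{7}{5}\right) \frac{4}{3} = - \frac{28}{15}$)
$G{\left(201 \right)} + h{\left(n \right)} = -64 - \frac{28}{15} = - \frac{988}{15}$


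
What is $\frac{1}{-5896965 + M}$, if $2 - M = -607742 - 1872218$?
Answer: $- \frac{1}{3417003} \approx -2.9265 \cdot 10^{-7}$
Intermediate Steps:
$M = 2479962$ ($M = 2 - \left(-607742 - 1872218\right) = 2 - -2479960 = 2 + 2479960 = 2479962$)
$\frac{1}{-5896965 + M} = \frac{1}{-5896965 + 2479962} = \frac{1}{-3417003} = - \frac{1}{3417003}$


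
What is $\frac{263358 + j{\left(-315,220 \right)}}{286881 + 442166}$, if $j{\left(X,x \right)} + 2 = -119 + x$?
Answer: $\frac{263457}{729047} \approx 0.36137$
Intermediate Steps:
$j{\left(X,x \right)} = -121 + x$ ($j{\left(X,x \right)} = -2 + \left(-119 + x\right) = -121 + x$)
$\frac{263358 + j{\left(-315,220 \right)}}{286881 + 442166} = \frac{263358 + \left(-121 + 220\right)}{286881 + 442166} = \frac{263358 + 99}{729047} = 263457 \cdot \frac{1}{729047} = \frac{263457}{729047}$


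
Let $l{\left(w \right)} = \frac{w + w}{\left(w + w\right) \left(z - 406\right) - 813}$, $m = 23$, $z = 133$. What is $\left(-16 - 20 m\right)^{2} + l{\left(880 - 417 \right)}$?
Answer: $\frac{57462165010}{253611} \approx 2.2658 \cdot 10^{5}$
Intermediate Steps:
$l{\left(w \right)} = \frac{2 w}{-813 - 546 w}$ ($l{\left(w \right)} = \frac{w + w}{\left(w + w\right) \left(133 - 406\right) - 813} = \frac{2 w}{2 w \left(-273\right) - 813} = \frac{2 w}{- 546 w - 813} = \frac{2 w}{-813 - 546 w}$)
$\left(-16 - 20 m\right)^{2} + l{\left(880 - 417 \right)} = \left(-16 - 460\right)^{2} - \frac{2 \left(880 - 417\right)}{813 + 546 \left(880 - 417\right)} = \left(-16 - 460\right)^{2} - \frac{926}{813 + 546 \cdot 463} = \left(-476\right)^{2} - \frac{926}{813 + 252798} = 226576 - \frac{926}{253611} = \frac{57462165010}{253611}$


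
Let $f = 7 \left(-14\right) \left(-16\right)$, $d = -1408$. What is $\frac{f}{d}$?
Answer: $- \frac{49}{44} \approx -1.1136$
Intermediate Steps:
$f = 1568$ ($f = \left(-98\right) \left(-16\right) = 1568$)
$\frac{f}{d} = \frac{1568}{-1408} = 1568 \left(- \frac{1}{1408}\right) = - \frac{49}{44}$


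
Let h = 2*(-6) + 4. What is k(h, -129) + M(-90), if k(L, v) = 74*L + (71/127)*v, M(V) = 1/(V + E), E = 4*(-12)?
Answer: -11639461/17526 ≈ -664.13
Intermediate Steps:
E = -48
h = -8 (h = -12 + 4 = -8)
M(V) = 1/(-48 + V) (M(V) = 1/(V - 48) = 1/(-48 + V))
k(L, v) = 74*L + 71*v/127 (k(L, v) = 74*L + (71*(1/127))*v = 74*L + 71*v/127)
k(h, -129) + M(-90) = (74*(-8) + (71/127)*(-129)) + 1/(-48 - 90) = (-592 - 9159/127) + 1/(-138) = -84343/127 - 1/138 = -11639461/17526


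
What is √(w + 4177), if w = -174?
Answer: √4003 ≈ 63.269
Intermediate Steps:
√(w + 4177) = √(-174 + 4177) = √4003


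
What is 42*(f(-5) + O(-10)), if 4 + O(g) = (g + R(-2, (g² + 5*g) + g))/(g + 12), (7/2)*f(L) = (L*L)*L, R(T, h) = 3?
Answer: -1815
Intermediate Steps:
f(L) = 2*L³/7 (f(L) = 2*((L*L)*L)/7 = 2*(L²*L)/7 = 2*L³/7)
O(g) = -4 + (3 + g)/(12 + g) (O(g) = -4 + (g + 3)/(g + 12) = -4 + (3 + g)/(12 + g))
42*(f(-5) + O(-10)) = 42*((2/7)*(-5)³ + 3*(-15 - 1*(-10))/(12 - 10)) = 42*((2/7)*(-125) + 3*(-15 + 10)/2) = 42*(-250/7 + 3*(½)*(-5)) = 42*(-250/7 - 15/2) = 42*(-605/14) = -1815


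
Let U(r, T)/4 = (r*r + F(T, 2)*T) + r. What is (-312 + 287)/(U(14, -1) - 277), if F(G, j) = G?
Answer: -25/567 ≈ -0.044092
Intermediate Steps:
U(r, T) = 4*r + 4*T**2 + 4*r**2 (U(r, T) = 4*((r*r + T*T) + r) = 4*((r**2 + T**2) + r) = 4*((T**2 + r**2) + r) = 4*(r + T**2 + r**2) = 4*r + 4*T**2 + 4*r**2)
(-312 + 287)/(U(14, -1) - 277) = (-312 + 287)/((4*14 + 4*(-1)**2 + 4*14**2) - 277) = -25/((56 + 4*1 + 4*196) - 277) = -25/((56 + 4 + 784) - 277) = -25/(844 - 277) = -25/567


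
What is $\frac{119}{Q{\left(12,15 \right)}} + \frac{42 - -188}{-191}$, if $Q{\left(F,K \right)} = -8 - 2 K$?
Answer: $- \frac{31469}{7258} \approx -4.3358$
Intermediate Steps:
$Q{\left(F,K \right)} = -8 - 2 K$
$\frac{119}{Q{\left(12,15 \right)}} + \frac{42 - -188}{-191} = \frac{119}{-8 - 30} + \frac{42 - -188}{-191} = \frac{119}{-8 - 30} + \left(42 + 188\right) \left(- \frac{1}{191}\right) = \frac{119}{-38} + 230 \left(- \frac{1}{191}\right) = 119 \left(- \frac{1}{38}\right) - \frac{230}{191} = - \frac{119}{38} - \frac{230}{191} = - \frac{31469}{7258}$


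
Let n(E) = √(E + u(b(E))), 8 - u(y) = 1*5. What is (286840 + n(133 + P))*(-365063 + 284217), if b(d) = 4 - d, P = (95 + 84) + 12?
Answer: -23189866640 - 80846*√327 ≈ -2.3191e+10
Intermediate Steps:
P = 191 (P = 179 + 12 = 191)
u(y) = 3 (u(y) = 8 - 5 = 3)
n(E) = √(3 + E) (n(E) = √(E + 3) = √(3 + E))
(286840 + n(133 + P))*(-365063 + 284217) = (286840 + √(3 + (133 + 191)))*(-365063 + 284217) = (286840 + √(3 + 324))*(-80846) = (286840 + √327)*(-80846) = -23189866640 - 80846*√327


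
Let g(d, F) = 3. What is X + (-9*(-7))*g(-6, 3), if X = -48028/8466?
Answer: 776023/4233 ≈ 183.33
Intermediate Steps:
X = -24014/4233 (X = -48028*1/8466 = -24014/4233 ≈ -5.6730)
X + (-9*(-7))*g(-6, 3) = -24014/4233 - 9*(-7)*3 = -24014/4233 + 63*3 = -24014/4233 + 189 = 776023/4233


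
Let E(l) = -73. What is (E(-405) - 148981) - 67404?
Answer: -216458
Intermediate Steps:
(E(-405) - 148981) - 67404 = (-73 - 148981) - 67404 = -149054 - 67404 = -216458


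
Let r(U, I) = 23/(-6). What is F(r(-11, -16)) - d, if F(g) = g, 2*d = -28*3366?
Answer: 282721/6 ≈ 47120.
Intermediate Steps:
r(U, I) = -23/6 (r(U, I) = 23*(-1/6) = -23/6)
d = -47124 (d = (-28*3366)/2 = (1/2)*(-94248) = -47124)
F(r(-11, -16)) - d = -23/6 - 1*(-47124) = -23/6 + 47124 = 282721/6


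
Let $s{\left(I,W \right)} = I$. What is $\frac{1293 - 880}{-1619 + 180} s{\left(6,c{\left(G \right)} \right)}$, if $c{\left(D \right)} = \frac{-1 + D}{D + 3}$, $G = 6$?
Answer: $- \frac{2478}{1439} \approx -1.722$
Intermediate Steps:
$c{\left(D \right)} = \frac{-1 + D}{3 + D}$
$\frac{1293 - 880}{-1619 + 180} s{\left(6,c{\left(G \right)} \right)} = \frac{1293 - 880}{-1619 + 180} \cdot 6 = \frac{413}{-1439} \cdot 6 = 413 \left(- \frac{1}{1439}\right) 6 = \left(- \frac{413}{1439}\right) 6 = - \frac{2478}{1439}$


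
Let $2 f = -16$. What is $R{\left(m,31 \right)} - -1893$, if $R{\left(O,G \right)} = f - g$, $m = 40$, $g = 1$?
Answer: $1884$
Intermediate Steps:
$f = -8$ ($f = \frac{1}{2} \left(-16\right) = -8$)
$R{\left(O,G \right)} = -9$ ($R{\left(O,G \right)} = -8 - 1 = -9$)
$R{\left(m,31 \right)} - -1893 = -9 - -1893 = -9 + 1893 = 1884$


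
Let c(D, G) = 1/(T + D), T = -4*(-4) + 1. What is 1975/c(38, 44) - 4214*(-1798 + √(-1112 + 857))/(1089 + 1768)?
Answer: 317918397/2857 - 4214*I*√255/2857 ≈ 1.1128e+5 - 23.553*I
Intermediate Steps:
T = 17 (T = 16 + 1 = 17)
c(D, G) = 1/(17 + D)
1975/c(38, 44) - 4214*(-1798 + √(-1112 + 857))/(1089 + 1768) = 1975/(1/(17 + 38)) - 4214*(-1798 + √(-1112 + 857))/(1089 + 1768) = 1975/(1/55) - (-7576772/2857 + 4214*I*√255/2857) = 1975*55 - 4214*(-1798/2857 + I*√255/2857) = 108625 + (7576772/2857 - 4214*I*√255/2857) = 317918397/2857 - 4214*I*√255/2857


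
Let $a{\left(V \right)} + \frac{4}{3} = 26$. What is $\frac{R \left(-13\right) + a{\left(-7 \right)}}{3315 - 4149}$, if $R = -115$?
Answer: $- \frac{4559}{2502} \approx -1.8221$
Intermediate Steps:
$a{\left(V \right)} = \frac{74}{3}$ ($a{\left(V \right)} = - \frac{4}{3} + 26 = \frac{74}{3}$)
$\frac{R \left(-13\right) + a{\left(-7 \right)}}{3315 - 4149} = \frac{\left(-115\right) \left(-13\right) + \frac{74}{3}}{3315 - 4149} = \frac{1495 + \frac{74}{3}}{-834} = \frac{4559}{3} \left(- \frac{1}{834}\right) = - \frac{4559}{2502}$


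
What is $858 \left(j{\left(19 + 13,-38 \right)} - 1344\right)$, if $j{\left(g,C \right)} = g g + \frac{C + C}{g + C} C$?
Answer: $-687544$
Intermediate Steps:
$j{\left(g,C \right)} = g^{2} + \frac{2 C^{2}}{C + g}$ ($j{\left(g,C \right)} = g^{2} + \frac{2 C}{C + g} C = g^{2} + \frac{2 C^{2}}{C + g}$)
$858 \left(j{\left(19 + 13,-38 \right)} - 1344\right) = 858 \left(\frac{\left(19 + 13\right)^{3} + 2 \left(-38\right)^{2} - 38 \left(19 + 13\right)^{2}}{-38 + \left(19 + 13\right)} - 1344\right) = 858 \left(\frac{32^{3} + 2 \cdot 1444 - 38 \cdot 32^{2}}{-38 + 32} - 1344\right) = 858 \left(\frac{32768 + 2888 - 38912}{-6} - 1344\right) = 858 \left(- \frac{32768 + 2888 - 38912}{6} - 1344\right) = 858 \left(\left(- \frac{1}{6}\right) \left(-3256\right) - 1344\right) = 858 \left(\frac{1628}{3} - 1344\right) = 858 \left(- \frac{2404}{3}\right) = -687544$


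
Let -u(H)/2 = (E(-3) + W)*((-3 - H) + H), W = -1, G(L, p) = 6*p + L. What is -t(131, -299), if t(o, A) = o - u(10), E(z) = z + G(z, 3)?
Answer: -65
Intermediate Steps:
G(L, p) = L + 6*p
E(z) = 18 + 2*z (E(z) = z + (z + 6*3) = z + (z + 18) = z + (18 + z) = 18 + 2*z)
u(H) = 66 (u(H) = -2*((18 + 2*(-3)) - 1)*((-3 - H) + H) = -2*((18 - 6) - 1)*(-3) = -2*(12 - 1)*(-3) = -22*(-3) = -2*(-33) = 66)
t(o, A) = -66 + o (t(o, A) = o - 1*66 = o - 66 = -66 + o)
-t(131, -299) = -(-66 + 131) = -1*65 = -65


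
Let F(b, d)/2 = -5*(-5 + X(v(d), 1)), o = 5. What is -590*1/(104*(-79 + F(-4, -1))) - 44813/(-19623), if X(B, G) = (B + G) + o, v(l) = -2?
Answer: 55525943/23469108 ≈ 2.3659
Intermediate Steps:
X(B, G) = 5 + B + G (X(B, G) = (B + G) + 5 = 5 + B + G)
F(b, d) = 10 (F(b, d) = 2*(-5*(-5 + (5 - 2 + 1))) = 2*(-5*(-5 + 4)) = 2*(-5*(-1)) = 2*5 = 10)
-590*1/(104*(-79 + F(-4, -1))) - 44813/(-19623) = -590*1/(104*(-79 + 10)) - 44813/(-19623) = -590/((-69*104)) - 44813*(-1/19623) = -590/(-7176) + 44813/19623 = -590*(-1/7176) + 44813/19623 = 295/3588 + 44813/19623 = 55525943/23469108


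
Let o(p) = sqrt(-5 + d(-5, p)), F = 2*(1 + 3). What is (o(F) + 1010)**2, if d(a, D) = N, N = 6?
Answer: 1022121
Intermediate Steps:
F = 8 (F = 2*4 = 8)
d(a, D) = 6
o(p) = 1 (o(p) = sqrt(-5 + 6) = sqrt(1) = 1)
(o(F) + 1010)**2 = (1 + 1010)**2 = 1011**2 = 1022121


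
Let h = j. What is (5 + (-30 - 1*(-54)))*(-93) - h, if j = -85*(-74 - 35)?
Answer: -11962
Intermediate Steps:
j = 9265 (j = -85*(-109) = 9265)
h = 9265
(5 + (-30 - 1*(-54)))*(-93) - h = (5 + (-30 - 1*(-54)))*(-93) - 1*9265 = (5 + (-30 + 54))*(-93) - 9265 = (5 + 24)*(-93) - 9265 = 29*(-93) - 9265 = -2697 - 9265 = -11962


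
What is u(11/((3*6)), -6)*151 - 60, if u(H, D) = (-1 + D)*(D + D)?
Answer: 12624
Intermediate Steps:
u(H, D) = 2*D*(-1 + D) (u(H, D) = (-1 + D)*(2*D) = 2*D*(-1 + D))
u(11/((3*6)), -6)*151 - 60 = (2*(-6)*(-1 - 6))*151 - 60 = (2*(-6)*(-7))*151 - 60 = 84*151 - 60 = 12684 - 60 = 12624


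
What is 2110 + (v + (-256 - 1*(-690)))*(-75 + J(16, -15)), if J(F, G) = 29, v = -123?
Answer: -12196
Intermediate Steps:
2110 + (v + (-256 - 1*(-690)))*(-75 + J(16, -15)) = 2110 + (-123 + (-256 - 1*(-690)))*(-75 + 29) = 2110 + (-123 + (-256 + 690))*(-46) = 2110 + (-123 + 434)*(-46) = 2110 + 311*(-46) = 2110 - 14306 = -12196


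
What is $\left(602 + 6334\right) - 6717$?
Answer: $219$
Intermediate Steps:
$\left(602 + 6334\right) - 6717 = 6936 - 6717 = 219$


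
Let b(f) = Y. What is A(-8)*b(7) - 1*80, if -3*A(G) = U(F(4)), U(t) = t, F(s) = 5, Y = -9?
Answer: -65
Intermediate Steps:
b(f) = -9
A(G) = -5/3 (A(G) = -⅓*5 = -5/3)
A(-8)*b(7) - 1*80 = -5/3*(-9) - 1*80 = 15 - 80 = -65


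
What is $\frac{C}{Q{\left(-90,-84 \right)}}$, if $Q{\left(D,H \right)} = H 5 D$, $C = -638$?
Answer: $- \frac{319}{18900} \approx -0.016878$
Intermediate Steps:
$Q{\left(D,H \right)} = 5 D H$ ($Q{\left(D,H \right)} = 5 H D = 5 D H$)
$\frac{C}{Q{\left(-90,-84 \right)}} = - \frac{638}{5 \left(-90\right) \left(-84\right)} = - \frac{638}{37800} = \left(-638\right) \frac{1}{37800} = - \frac{319}{18900}$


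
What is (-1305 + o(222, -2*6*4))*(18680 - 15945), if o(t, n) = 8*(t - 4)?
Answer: 1200665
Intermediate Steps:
o(t, n) = -32 + 8*t (o(t, n) = 8*(-4 + t) = -32 + 8*t)
(-1305 + o(222, -2*6*4))*(18680 - 15945) = (-1305 + (-32 + 8*222))*(18680 - 15945) = (-1305 + (-32 + 1776))*2735 = (-1305 + 1744)*2735 = 439*2735 = 1200665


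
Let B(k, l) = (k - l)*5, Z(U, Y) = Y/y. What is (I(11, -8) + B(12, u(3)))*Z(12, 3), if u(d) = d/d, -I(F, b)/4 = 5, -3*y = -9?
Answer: 35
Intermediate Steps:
y = 3 (y = -1/3*(-9) = 3)
Z(U, Y) = Y/3
I(F, b) = -20 (I(F, b) = -4*5 = -20)
u(d) = 1
B(k, l) = -5*l + 5*k
(I(11, -8) + B(12, u(3)))*Z(12, 3) = (-20 + (-5*1 + 5*12))*((1/3)*3) = (-20 + (-5 + 60))*1 = (-20 + 55)*1 = 35*1 = 35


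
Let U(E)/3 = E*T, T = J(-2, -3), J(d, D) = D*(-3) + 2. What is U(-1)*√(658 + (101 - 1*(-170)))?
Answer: -33*√929 ≈ -1005.8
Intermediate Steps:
J(d, D) = 2 - 3*D (J(d, D) = -3*D + 2 = 2 - 3*D)
T = 11 (T = 2 - 3*(-3) = 2 + 9 = 11)
U(E) = 33*E (U(E) = 3*(E*11) = 3*(11*E) = 33*E)
U(-1)*√(658 + (101 - 1*(-170))) = (33*(-1))*√(658 + (101 - 1*(-170))) = -33*√(658 + (101 + 170)) = -33*√(658 + 271) = -33*√929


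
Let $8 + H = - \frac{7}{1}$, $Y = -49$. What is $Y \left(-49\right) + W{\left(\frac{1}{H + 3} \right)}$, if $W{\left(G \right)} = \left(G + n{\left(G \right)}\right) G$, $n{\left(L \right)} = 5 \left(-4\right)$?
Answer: $\frac{345985}{144} \approx 2402.7$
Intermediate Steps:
$n{\left(L \right)} = -20$
$H = -15$ ($H = -8 - \frac{7}{1} = -8 - 7 = -15$)
$W{\left(G \right)} = G \left(-20 + G\right)$ ($W{\left(G \right)} = \left(G - 20\right) G = \left(-20 + G\right) G = G \left(-20 + G\right)$)
$Y \left(-49\right) + W{\left(\frac{1}{H + 3} \right)} = \left(-49\right) \left(-49\right) + \frac{-20 + \frac{1}{-15 + 3}}{-15 + 3} = 2401 + \frac{-20 + \frac{1}{-12}}{-12} = 2401 - \frac{-20 - \frac{1}{12}}{12} = 2401 - - \frac{241}{144} = 2401 + \frac{241}{144} = \frac{345985}{144}$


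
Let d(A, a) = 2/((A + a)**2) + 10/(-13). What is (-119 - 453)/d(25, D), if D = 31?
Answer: 11659648/15667 ≈ 744.22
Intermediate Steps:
d(A, a) = -10/13 + 2/(A + a)**2 (d(A, a) = 2/(A + a)**2 + 10*(-1/13) = 2/(A + a)**2 - 10/13 = -10/13 + 2/(A + a)**2)
(-119 - 453)/d(25, D) = (-119 - 453)/(-10/13 + 2/(25 + 31)**2) = -572/(-10/13 + 2/56**2) = -572/(-10/13 + 2*(1/3136)) = -572/(-10/13 + 1/1568) = -572/(-15667/20384) = -572*(-20384/15667) = 11659648/15667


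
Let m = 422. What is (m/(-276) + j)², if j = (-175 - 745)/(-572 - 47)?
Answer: 13315201/7296918084 ≈ 0.0018248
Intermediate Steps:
j = 920/619 (j = -920/(-619) = -920*(-1/619) = 920/619 ≈ 1.4863)
(m/(-276) + j)² = (422/(-276) + 920/619)² = (422*(-1/276) + 920/619)² = (-211/138 + 920/619)² = (-3649/85422)² = 13315201/7296918084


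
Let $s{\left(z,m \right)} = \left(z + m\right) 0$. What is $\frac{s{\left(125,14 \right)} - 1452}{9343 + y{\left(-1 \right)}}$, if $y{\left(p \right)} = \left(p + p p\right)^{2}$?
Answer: $- \frac{1452}{9343} \approx -0.15541$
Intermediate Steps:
$y{\left(p \right)} = \left(p + p^{2}\right)^{2}$
$s{\left(z,m \right)} = 0$ ($s{\left(z,m \right)} = \left(m + z\right) 0 = 0$)
$\frac{s{\left(125,14 \right)} - 1452}{9343 + y{\left(-1 \right)}} = \frac{0 - 1452}{9343 + \left(-1\right)^{2} \left(1 - 1\right)^{2}} = - \frac{1452}{9343 + 1 \cdot 0^{2}} = - \frac{1452}{9343 + 1 \cdot 0} = - \frac{1452}{9343 + 0} = - \frac{1452}{9343}$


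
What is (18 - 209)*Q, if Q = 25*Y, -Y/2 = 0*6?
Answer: 0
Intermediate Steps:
Y = 0 (Y = -0*6 = -2*0 = 0)
Q = 0 (Q = 25*0 = 0)
(18 - 209)*Q = (18 - 209)*0 = -191*0 = 0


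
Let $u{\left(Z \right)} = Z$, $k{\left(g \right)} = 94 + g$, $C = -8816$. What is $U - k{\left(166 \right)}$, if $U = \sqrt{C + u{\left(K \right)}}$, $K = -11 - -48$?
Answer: $-260 + i \sqrt{8779} \approx -260.0 + 93.696 i$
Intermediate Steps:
$K = 37$ ($K = -11 + 48 = 37$)
$U = i \sqrt{8779}$ ($U = \sqrt{-8816 + 37} = \sqrt{-8779} = i \sqrt{8779} \approx 93.696 i$)
$U - k{\left(166 \right)} = i \sqrt{8779} - \left(94 + 166\right) = i \sqrt{8779} - 260 = -260 + i \sqrt{8779}$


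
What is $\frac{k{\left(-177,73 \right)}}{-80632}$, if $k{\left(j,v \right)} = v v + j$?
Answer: $- \frac{644}{10079} \approx -0.063895$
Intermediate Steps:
$k{\left(j,v \right)} = j + v^{2}$ ($k{\left(j,v \right)} = v^{2} + j = j + v^{2}$)
$\frac{k{\left(-177,73 \right)}}{-80632} = \frac{-177 + 73^{2}}{-80632} = \left(-177 + 5329\right) \left(- \frac{1}{80632}\right) = 5152 \left(- \frac{1}{80632}\right) = - \frac{644}{10079}$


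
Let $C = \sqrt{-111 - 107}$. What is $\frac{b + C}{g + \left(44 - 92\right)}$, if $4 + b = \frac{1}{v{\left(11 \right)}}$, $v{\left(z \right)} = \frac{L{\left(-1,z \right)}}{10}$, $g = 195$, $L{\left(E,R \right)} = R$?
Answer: $- \frac{34}{1617} + \frac{i \sqrt{218}}{147} \approx -0.021027 + 0.10044 i$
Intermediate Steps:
$v{\left(z \right)} = \frac{z}{10}$
$b = - \frac{34}{11}$ ($b = -4 + \frac{1}{\frac{1}{10} \cdot 11} = -4 + \frac{1}{\frac{11}{10}} = -4 + \frac{10}{11} = - \frac{34}{11} \approx -3.0909$)
$C = i \sqrt{218}$ ($C = \sqrt{-218} = i \sqrt{218} \approx 14.765 i$)
$\frac{b + C}{g + \left(44 - 92\right)} = \frac{- \frac{34}{11} + i \sqrt{218}}{195 + \left(44 - 92\right)} = \frac{- \frac{34}{11} + i \sqrt{218}}{195 - 48} = \frac{- \frac{34}{11} + i \sqrt{218}}{147} = \left(- \frac{34}{11} + i \sqrt{218}\right) \frac{1}{147} = - \frac{34}{1617} + \frac{i \sqrt{218}}{147}$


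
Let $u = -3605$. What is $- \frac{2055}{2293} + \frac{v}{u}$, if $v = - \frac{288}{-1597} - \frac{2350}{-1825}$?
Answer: $- \frac{864056536381}{963689439965} \approx -0.89661$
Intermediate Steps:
$v = \frac{171142}{116581}$ ($v = \left(-288\right) \left(- \frac{1}{1597}\right) - - \frac{94}{73} = \frac{288}{1597} + \frac{94}{73} = \frac{171142}{116581} \approx 1.468$)
$- \frac{2055}{2293} + \frac{v}{u} = - \frac{2055}{2293} + \frac{171142}{116581 \left(-3605\right)} = \left(-2055\right) \frac{1}{2293} + \frac{171142}{116581} \left(- \frac{1}{3605}\right) = - \frac{2055}{2293} - \frac{171142}{420274505} = - \frac{864056536381}{963689439965}$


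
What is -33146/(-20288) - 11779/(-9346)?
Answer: 137188717/47402912 ≈ 2.8941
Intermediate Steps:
-33146/(-20288) - 11779/(-9346) = -33146*(-1/20288) - 11779*(-1/9346) = 16573/10144 + 11779/9346 = 137188717/47402912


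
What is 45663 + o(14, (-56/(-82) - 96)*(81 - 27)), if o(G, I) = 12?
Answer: 45675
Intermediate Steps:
45663 + o(14, (-56/(-82) - 96)*(81 - 27)) = 45663 + 12 = 45675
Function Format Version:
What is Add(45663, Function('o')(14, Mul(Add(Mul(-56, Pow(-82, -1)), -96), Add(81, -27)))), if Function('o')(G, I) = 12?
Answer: 45675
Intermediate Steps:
Add(45663, Function('o')(14, Mul(Add(Mul(-56, Pow(-82, -1)), -96), Add(81, -27)))) = Add(45663, 12) = 45675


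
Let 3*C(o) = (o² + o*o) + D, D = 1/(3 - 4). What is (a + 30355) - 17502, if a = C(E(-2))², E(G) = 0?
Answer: 115678/9 ≈ 12853.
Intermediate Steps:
D = -1 (D = 1/(-1) = -1)
C(o) = -⅓ + 2*o²/3 (C(o) = ((o² + o*o) - 1)/3 = ((o² + o²) - 1)/3 = (2*o² - 1)/3 = (-1 + 2*o²)/3 = -⅓ + 2*o²/3)
a = ⅑ (a = (-⅓ + (⅔)*0²)² = (-⅓ + (⅔)*0)² = (-⅓ + 0)² = (-⅓)² = ⅑ ≈ 0.11111)
(a + 30355) - 17502 = (⅑ + 30355) - 17502 = 273196/9 - 17502 = 115678/9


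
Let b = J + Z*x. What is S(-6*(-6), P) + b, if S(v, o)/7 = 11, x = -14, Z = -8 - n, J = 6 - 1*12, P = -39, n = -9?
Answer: 57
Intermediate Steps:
J = -6 (J = 6 - 12 = -6)
Z = 1 (Z = -8 - 1*(-9) = -8 + 9 = 1)
S(v, o) = 77 (S(v, o) = 7*11 = 77)
b = -20 (b = -6 + 1*(-14) = -6 - 14 = -20)
S(-6*(-6), P) + b = 77 - 20 = 57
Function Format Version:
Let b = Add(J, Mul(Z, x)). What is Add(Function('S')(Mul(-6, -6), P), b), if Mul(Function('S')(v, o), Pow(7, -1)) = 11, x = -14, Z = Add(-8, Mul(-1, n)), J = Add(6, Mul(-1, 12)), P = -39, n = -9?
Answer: 57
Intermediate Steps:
J = -6 (J = Add(6, -12) = -6)
Z = 1 (Z = Add(-8, Mul(-1, -9)) = Add(-8, 9) = 1)
Function('S')(v, o) = 77 (Function('S')(v, o) = Mul(7, 11) = 77)
b = -20 (b = Add(-6, Mul(1, -14)) = Add(-6, -14) = -20)
Add(Function('S')(Mul(-6, -6), P), b) = Add(77, -20) = 57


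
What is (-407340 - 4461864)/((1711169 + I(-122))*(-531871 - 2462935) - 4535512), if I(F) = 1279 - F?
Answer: 1217301/1282204861733 ≈ 9.4938e-7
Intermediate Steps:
(-407340 - 4461864)/((1711169 + I(-122))*(-531871 - 2462935) - 4535512) = (-407340 - 4461864)/((1711169 + (1279 - 1*(-122)))*(-531871 - 2462935) - 4535512) = -4869204/((1711169 + (1279 + 122))*(-2994806) - 4535512) = -4869204/((1711169 + 1401)*(-2994806) - 4535512) = -4869204/(1712570*(-2994806) - 4535512) = -4869204/(-5128814911420 - 4535512) = -4869204/(-5128819446932) = -4869204*(-1/5128819446932) = 1217301/1282204861733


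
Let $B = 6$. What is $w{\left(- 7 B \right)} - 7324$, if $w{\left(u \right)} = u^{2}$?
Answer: $-5560$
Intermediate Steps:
$w{\left(- 7 B \right)} - 7324 = \left(\left(-7\right) 6\right)^{2} - 7324 = \left(-42\right)^{2} - 7324 = 1764 - 7324 = -5560$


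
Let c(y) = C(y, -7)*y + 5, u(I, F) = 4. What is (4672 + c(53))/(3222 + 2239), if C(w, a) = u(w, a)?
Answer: 4889/5461 ≈ 0.89526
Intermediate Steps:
C(w, a) = 4
c(y) = 5 + 4*y (c(y) = 4*y + 5 = 5 + 4*y)
(4672 + c(53))/(3222 + 2239) = (4672 + (5 + 4*53))/(3222 + 2239) = (4672 + (5 + 212))/5461 = (4672 + 217)*(1/5461) = 4889*(1/5461) = 4889/5461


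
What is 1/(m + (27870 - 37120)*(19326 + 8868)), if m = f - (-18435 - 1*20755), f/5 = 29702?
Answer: -1/260606800 ≈ -3.8372e-9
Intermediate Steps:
f = 148510 (f = 5*29702 = 148510)
m = 187700 (m = 148510 - (-18435 - 1*20755) = 148510 - (-18435 - 20755) = 148510 - 1*(-39190) = 148510 + 39190 = 187700)
1/(m + (27870 - 37120)*(19326 + 8868)) = 1/(187700 + (27870 - 37120)*(19326 + 8868)) = 1/(187700 - 9250*28194) = 1/(187700 - 260794500) = 1/(-260606800) = -1/260606800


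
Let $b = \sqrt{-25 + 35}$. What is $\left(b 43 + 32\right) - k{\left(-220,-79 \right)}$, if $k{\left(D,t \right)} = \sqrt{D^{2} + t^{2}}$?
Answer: $32 - \sqrt{54641} + 43 \sqrt{10} \approx -65.776$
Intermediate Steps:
$b = \sqrt{10} \approx 3.1623$
$\left(b 43 + 32\right) - k{\left(-220,-79 \right)} = \left(\sqrt{10} \cdot 43 + 32\right) - \sqrt{\left(-220\right)^{2} + \left(-79\right)^{2}} = \left(43 \sqrt{10} + 32\right) - \sqrt{48400 + 6241} = \left(32 + 43 \sqrt{10}\right) - \sqrt{54641} = 32 - \sqrt{54641} + 43 \sqrt{10}$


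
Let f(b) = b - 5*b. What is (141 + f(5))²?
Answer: 14641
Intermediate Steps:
f(b) = -4*b
(141 + f(5))² = (141 - 4*5)² = (141 - 20)² = 121² = 14641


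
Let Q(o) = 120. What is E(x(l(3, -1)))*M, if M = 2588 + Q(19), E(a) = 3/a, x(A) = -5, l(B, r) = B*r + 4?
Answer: -8124/5 ≈ -1624.8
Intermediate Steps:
l(B, r) = 4 + B*r
M = 2708 (M = 2588 + 120 = 2708)
E(x(l(3, -1)))*M = (3/(-5))*2708 = (3*(-⅕))*2708 = -⅗*2708 = -8124/5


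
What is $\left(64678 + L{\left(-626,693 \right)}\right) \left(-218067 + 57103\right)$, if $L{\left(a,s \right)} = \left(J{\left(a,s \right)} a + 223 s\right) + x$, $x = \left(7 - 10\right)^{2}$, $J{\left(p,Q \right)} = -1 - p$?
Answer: $27689671136$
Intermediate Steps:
$x = 9$ ($x = \left(-3\right)^{2} = 9$)
$L{\left(a,s \right)} = 9 + 223 s + a \left(-1 - a\right)$ ($L{\left(a,s \right)} = \left(\left(-1 - a\right) a + 223 s\right) + 9 = \left(a \left(-1 - a\right) + 223 s\right) + 9 = \left(223 s + a \left(-1 - a\right)\right) + 9 = 9 + 223 s + a \left(-1 - a\right)$)
$\left(64678 + L{\left(-626,693 \right)}\right) \left(-218067 + 57103\right) = \left(64678 + \left(9 + 223 \cdot 693 - - 626 \left(1 - 626\right)\right)\right) \left(-218067 + 57103\right) = \left(64678 + \left(9 + 154539 - \left(-626\right) \left(-625\right)\right)\right) \left(-160964\right) = \left(64678 + \left(9 + 154539 - 391250\right)\right) \left(-160964\right) = \left(64678 - 236702\right) \left(-160964\right) = \left(-172024\right) \left(-160964\right) = 27689671136$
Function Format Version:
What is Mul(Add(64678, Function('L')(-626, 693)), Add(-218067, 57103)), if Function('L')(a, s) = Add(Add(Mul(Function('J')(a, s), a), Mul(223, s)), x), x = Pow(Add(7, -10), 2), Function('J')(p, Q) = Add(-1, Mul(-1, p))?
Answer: 27689671136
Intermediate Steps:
x = 9 (x = Pow(-3, 2) = 9)
Function('L')(a, s) = Add(9, Mul(223, s), Mul(a, Add(-1, Mul(-1, a)))) (Function('L')(a, s) = Add(Add(Mul(Add(-1, Mul(-1, a)), a), Mul(223, s)), 9) = Add(Add(Mul(a, Add(-1, Mul(-1, a))), Mul(223, s)), 9) = Add(Add(Mul(223, s), Mul(a, Add(-1, Mul(-1, a)))), 9) = Add(9, Mul(223, s), Mul(a, Add(-1, Mul(-1, a)))))
Mul(Add(64678, Function('L')(-626, 693)), Add(-218067, 57103)) = Mul(Add(64678, Add(9, Mul(223, 693), Mul(-1, -626, Add(1, -626)))), Add(-218067, 57103)) = Mul(Add(64678, Add(9, 154539, Mul(-1, -626, -625))), -160964) = Mul(Add(64678, Add(9, 154539, -391250)), -160964) = Mul(Add(64678, -236702), -160964) = Mul(-172024, -160964) = 27689671136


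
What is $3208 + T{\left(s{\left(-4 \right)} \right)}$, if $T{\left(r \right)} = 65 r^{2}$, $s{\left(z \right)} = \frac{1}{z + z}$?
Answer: $\frac{205377}{64} \approx 3209.0$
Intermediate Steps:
$s{\left(z \right)} = \frac{1}{2 z}$
$3208 + T{\left(s{\left(-4 \right)} \right)} = 3208 + 65 \left(\frac{1}{2 \left(-4\right)}\right)^{2} = 3208 + 65 \left(\frac{1}{2} \left(- \frac{1}{4}\right)\right)^{2} = 3208 + 65 \left(- \frac{1}{8}\right)^{2} = 3208 + 65 \cdot \frac{1}{64} = 3208 + \frac{65}{64} = \frac{205377}{64}$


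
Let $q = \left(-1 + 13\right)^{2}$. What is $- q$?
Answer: $-144$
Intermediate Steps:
$q = 144$ ($q = 12^{2} = 144$)
$- q = \left(-1\right) 144 = -144$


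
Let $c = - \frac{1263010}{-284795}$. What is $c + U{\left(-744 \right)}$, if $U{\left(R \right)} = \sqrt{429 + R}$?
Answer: $\frac{36086}{8137} + 3 i \sqrt{35} \approx 4.4348 + 17.748 i$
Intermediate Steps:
$c = \frac{36086}{8137}$ ($c = \left(-1263010\right) \left(- \frac{1}{284795}\right) = \frac{36086}{8137} \approx 4.4348$)
$c + U{\left(-744 \right)} = \frac{36086}{8137} + \sqrt{429 - 744} = \frac{36086}{8137} + \sqrt{-315} = \frac{36086}{8137} + 3 i \sqrt{35}$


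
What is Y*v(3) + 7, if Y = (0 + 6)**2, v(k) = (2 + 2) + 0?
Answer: 151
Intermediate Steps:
v(k) = 4 (v(k) = 4 + 0 = 4)
Y = 36 (Y = 6**2 = 36)
Y*v(3) + 7 = 36*4 + 7 = 144 + 7 = 151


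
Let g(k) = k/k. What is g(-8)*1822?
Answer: 1822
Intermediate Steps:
g(k) = 1
g(-8)*1822 = 1*1822 = 1822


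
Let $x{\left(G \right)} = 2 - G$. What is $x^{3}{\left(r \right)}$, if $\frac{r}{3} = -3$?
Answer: $1331$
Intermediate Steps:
$r = -9$ ($r = 3 \left(-3\right) = -9$)
$x^{3}{\left(r \right)} = \left(2 - -9\right)^{3} = \left(2 + 9\right)^{3} = 11^{3} = 1331$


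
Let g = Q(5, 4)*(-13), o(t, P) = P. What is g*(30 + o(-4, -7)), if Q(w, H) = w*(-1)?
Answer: 1495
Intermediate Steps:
Q(w, H) = -w
g = 65 (g = -1*5*(-13) = -5*(-13) = 65)
g*(30 + o(-4, -7)) = 65*(30 - 7) = 65*23 = 1495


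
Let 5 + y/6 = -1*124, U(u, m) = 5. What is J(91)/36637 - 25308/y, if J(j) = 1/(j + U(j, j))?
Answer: 4945115755/151237536 ≈ 32.698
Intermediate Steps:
y = -774 (y = -30 + 6*(-1*124) = -30 + 6*(-124) = -30 - 744 = -774)
J(j) = 1/(5 + j) (J(j) = 1/(j + 5) = 1/(5 + j))
J(91)/36637 - 25308/y = 1/((5 + 91)*36637) - 25308/(-774) = (1/36637)/96 - 25308*(-1/774) = (1/96)*(1/36637) + 1406/43 = 1/3517152 + 1406/43 = 4945115755/151237536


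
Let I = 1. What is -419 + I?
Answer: -418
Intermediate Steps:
-419 + I = -419 + 1 = -418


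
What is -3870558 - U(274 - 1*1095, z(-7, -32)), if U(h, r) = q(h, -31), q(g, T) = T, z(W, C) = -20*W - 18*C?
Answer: -3870527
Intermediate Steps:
U(h, r) = -31
-3870558 - U(274 - 1*1095, z(-7, -32)) = -3870558 - 1*(-31) = -3870558 + 31 = -3870527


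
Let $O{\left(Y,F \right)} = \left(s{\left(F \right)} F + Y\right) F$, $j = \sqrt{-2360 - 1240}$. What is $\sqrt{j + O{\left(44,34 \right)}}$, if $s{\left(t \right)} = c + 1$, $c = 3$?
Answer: $2 \sqrt{1530 + 15 i} \approx 78.231 + 0.38348 i$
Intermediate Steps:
$j = 60 i$ ($j = \sqrt{-3600} = 60 i \approx 60.0 i$)
$s{\left(t \right)} = 4$ ($s{\left(t \right)} = 3 + 1 = 4$)
$O{\left(Y,F \right)} = F \left(Y + 4 F\right)$ ($O{\left(Y,F \right)} = \left(4 F + Y\right) F = \left(Y + 4 F\right) F = F \left(Y + 4 F\right)$)
$\sqrt{j + O{\left(44,34 \right)}} = \sqrt{60 i + 34 \left(44 + 4 \cdot 34\right)} = \sqrt{60 i + 34 \left(44 + 136\right)} = \sqrt{60 i + 34 \cdot 180} = \sqrt{60 i + 6120} = \sqrt{6120 + 60 i}$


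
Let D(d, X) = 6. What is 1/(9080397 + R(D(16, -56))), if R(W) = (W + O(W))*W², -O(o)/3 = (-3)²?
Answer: 1/9079641 ≈ 1.1014e-7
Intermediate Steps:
O(o) = -27 (O(o) = -3*(-3)² = -3*9 = -27)
R(W) = W²*(-27 + W) (R(W) = (W - 27)*W² = (-27 + W)*W² = W²*(-27 + W))
1/(9080397 + R(D(16, -56))) = 1/(9080397 + 6²*(-27 + 6)) = 1/(9080397 + 36*(-21)) = 1/(9080397 - 756) = 1/9079641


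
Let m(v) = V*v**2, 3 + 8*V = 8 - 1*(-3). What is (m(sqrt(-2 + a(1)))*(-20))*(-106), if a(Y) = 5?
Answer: 6360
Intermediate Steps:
V = 1 (V = -3/8 + (8 - 1*(-3))/8 = -3/8 + (8 + 3)/8 = -3/8 + (1/8)*11 = -3/8 + 11/8 = 1)
m(v) = v**2 (m(v) = 1*v**2 = v**2)
(m(sqrt(-2 + a(1)))*(-20))*(-106) = ((sqrt(-2 + 5))**2*(-20))*(-106) = ((sqrt(3))**2*(-20))*(-106) = (3*(-20))*(-106) = -60*(-106) = 6360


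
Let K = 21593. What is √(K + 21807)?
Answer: 10*√434 ≈ 208.33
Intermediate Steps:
√(K + 21807) = √(21593 + 21807) = √43400 = 10*√434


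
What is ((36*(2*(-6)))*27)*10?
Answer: -116640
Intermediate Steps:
((36*(2*(-6)))*27)*10 = ((36*(-12))*27)*10 = -432*27*10 = -11664*10 = -116640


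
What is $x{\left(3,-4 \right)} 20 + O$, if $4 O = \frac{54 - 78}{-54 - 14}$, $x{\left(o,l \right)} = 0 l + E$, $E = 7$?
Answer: $\frac{4763}{34} \approx 140.09$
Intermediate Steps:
$x{\left(o,l \right)} = 7$ ($x{\left(o,l \right)} = 0 l + 7 = 0 + 7 = 7$)
$O = \frac{3}{34}$ ($O = \frac{\left(54 - 78\right) \frac{1}{-54 - 14}}{4} = \frac{\left(-24\right) \frac{1}{-68}}{4} = \frac{\left(-24\right) \left(- \frac{1}{68}\right)}{4} = \frac{1}{4} \cdot \frac{6}{17} = \frac{3}{34} \approx 0.088235$)
$x{\left(3,-4 \right)} 20 + O = 7 \cdot 20 + \frac{3}{34} = 140 + \frac{3}{34} = \frac{4763}{34}$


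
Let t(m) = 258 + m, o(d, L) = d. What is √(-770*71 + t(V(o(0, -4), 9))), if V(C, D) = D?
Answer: I*√54403 ≈ 233.24*I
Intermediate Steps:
√(-770*71 + t(V(o(0, -4), 9))) = √(-770*71 + (258 + 9)) = √(-54670 + 267) = √(-54403) = I*√54403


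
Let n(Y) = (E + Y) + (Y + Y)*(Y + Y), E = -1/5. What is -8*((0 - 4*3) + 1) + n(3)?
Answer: 634/5 ≈ 126.80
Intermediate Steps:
E = -⅕ (E = -1*⅕ = -⅕ ≈ -0.20000)
n(Y) = -⅕ + Y + 4*Y² (n(Y) = (-⅕ + Y) + (Y + Y)*(Y + Y) = (-⅕ + Y) + (2*Y)*(2*Y) = (-⅕ + Y) + 4*Y² = -⅕ + Y + 4*Y²)
-8*((0 - 4*3) + 1) + n(3) = -8*((0 - 4*3) + 1) + (-⅕ + 3 + 4*3²) = -8*((0 - 12) + 1) + (-⅕ + 3 + 4*9) = -8*(-12 + 1) + (-⅕ + 3 + 36) = -8*(-11) + 194/5 = 88 + 194/5 = 634/5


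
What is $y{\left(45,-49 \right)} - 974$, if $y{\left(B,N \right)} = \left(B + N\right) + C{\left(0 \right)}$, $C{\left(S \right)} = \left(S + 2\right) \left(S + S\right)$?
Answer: $-978$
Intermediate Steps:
$C{\left(S \right)} = 2 S \left(2 + S\right)$ ($C{\left(S \right)} = \left(2 + S\right) 2 S = 2 S \left(2 + S\right)$)
$y{\left(B,N \right)} = B + N$ ($y{\left(B,N \right)} = \left(B + N\right) + 2 \cdot 0 \left(2 + 0\right) = \left(B + N\right) + 2 \cdot 0 \cdot 2 = \left(B + N\right) + 0 = B + N$)
$y{\left(45,-49 \right)} - 974 = \left(45 - 49\right) - 974 = -4 - 974 = -978$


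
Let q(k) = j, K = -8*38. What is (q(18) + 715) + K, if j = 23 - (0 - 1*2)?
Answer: 436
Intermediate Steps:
K = -304
j = 25 (j = 23 - (0 - 2) = 23 - 1*(-2) = 23 + 2 = 25)
q(k) = 25
(q(18) + 715) + K = (25 + 715) - 304 = 740 - 304 = 436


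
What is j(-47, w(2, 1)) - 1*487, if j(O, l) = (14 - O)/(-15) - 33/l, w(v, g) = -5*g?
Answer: -7267/15 ≈ -484.47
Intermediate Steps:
j(O, l) = -14/15 - 33/l + O/15 (j(O, l) = (14 - O)*(-1/15) - 33/l = (-14/15 + O/15) - 33/l = -14/15 - 33/l + O/15)
j(-47, w(2, 1)) - 1*487 = (-495 + (-5*1)*(-14 - 47))/(15*((-5*1))) - 1*487 = (1/15)*(-495 - 5*(-61))/(-5) - 487 = (1/15)*(-⅕)*(-495 + 305) - 487 = (1/15)*(-⅕)*(-190) - 487 = 38/15 - 487 = -7267/15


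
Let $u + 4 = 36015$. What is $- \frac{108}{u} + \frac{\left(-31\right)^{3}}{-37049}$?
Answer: $\frac{1068802409}{1334171539} \approx 0.8011$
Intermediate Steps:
$u = 36011$ ($u = -4 + 36015 = 36011$)
$- \frac{108}{u} + \frac{\left(-31\right)^{3}}{-37049} = - \frac{108}{36011} + \frac{\left(-31\right)^{3}}{-37049} = \left(-108\right) \frac{1}{36011} - - \frac{29791}{37049} = - \frac{108}{36011} + \frac{29791}{37049} = \frac{1068802409}{1334171539}$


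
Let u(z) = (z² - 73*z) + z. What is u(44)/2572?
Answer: -308/643 ≈ -0.47900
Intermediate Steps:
u(z) = z² - 72*z
u(44)/2572 = (44*(-72 + 44))/2572 = (44*(-28))*(1/2572) = -1232*1/2572 = -308/643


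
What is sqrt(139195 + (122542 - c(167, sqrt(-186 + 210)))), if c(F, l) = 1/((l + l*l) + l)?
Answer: sqrt(37690128 + 37690122*sqrt(6))/(12*sqrt(1 + sqrt(6))) ≈ 511.60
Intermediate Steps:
c(F, l) = 1/(l**2 + 2*l) (c(F, l) = 1/((l + l**2) + l) = 1/(l**2 + 2*l))
sqrt(139195 + (122542 - c(167, sqrt(-186 + 210)))) = sqrt(139195 + (122542 - 1/((sqrt(-186 + 210))*(2 + sqrt(-186 + 210))))) = sqrt(139195 + (122542 - 1/((sqrt(24))*(2 + sqrt(24))))) = sqrt(139195 + (122542 - 1/((2*sqrt(6))*(2 + 2*sqrt(6))))) = sqrt(139195 + (122542 - sqrt(6)/12/(2 + 2*sqrt(6)))) = sqrt(139195 + (122542 - sqrt(6)/(12*(2 + 2*sqrt(6))))) = sqrt(261737 - sqrt(6)/(12*(2 + 2*sqrt(6))))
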